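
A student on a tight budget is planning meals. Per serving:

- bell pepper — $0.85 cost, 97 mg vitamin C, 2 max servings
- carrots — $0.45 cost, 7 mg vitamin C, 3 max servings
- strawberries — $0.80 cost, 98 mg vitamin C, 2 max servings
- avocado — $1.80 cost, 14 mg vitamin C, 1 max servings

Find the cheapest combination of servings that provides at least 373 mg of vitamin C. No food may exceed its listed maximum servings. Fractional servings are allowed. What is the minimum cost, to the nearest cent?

Cost per mg of vitamin C: strawberries $0.0082, bell pepper $0.0088, carrots $0.0643, avocado $0.1286.
Take 2 servings of strawberries: +196.0 mg vitamin C for $1.60 (total $1.60, still need 177.0 mg).
Take 1.825 servings of bell pepper: +177.0 mg vitamin C for $1.55 (total $3.15, still need 0.0 mg).
Greedy by cheapest-per-mg is optimal for a single linear constraint, so the minimum cost is $3.15.

$3.15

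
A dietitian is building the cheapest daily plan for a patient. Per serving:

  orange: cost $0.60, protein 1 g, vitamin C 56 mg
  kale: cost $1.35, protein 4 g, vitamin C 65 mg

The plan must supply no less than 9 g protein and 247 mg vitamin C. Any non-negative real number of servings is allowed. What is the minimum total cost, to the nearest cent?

An LP optimum is at a vertex; with two nutrient constraints at most two foods are used. Check each candidate.
orange only: max(9/1, 247/56) = 9 servings → $5.40.
kale only: max(9/4, 247/65) = 3.8 servings → $5.13.
orange + kale with both tight: 2.535 servings and 1.616 servings → $3.70.
The minimum over all feasible corners is $3.70.

$3.70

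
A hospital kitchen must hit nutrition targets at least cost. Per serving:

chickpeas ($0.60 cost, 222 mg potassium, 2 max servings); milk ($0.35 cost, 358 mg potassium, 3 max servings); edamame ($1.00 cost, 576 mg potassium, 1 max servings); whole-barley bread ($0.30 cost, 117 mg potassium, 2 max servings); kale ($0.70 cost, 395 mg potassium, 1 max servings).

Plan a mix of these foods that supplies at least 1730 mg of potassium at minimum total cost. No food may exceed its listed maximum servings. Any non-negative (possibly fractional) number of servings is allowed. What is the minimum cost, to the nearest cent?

Cost per mg of potassium: milk $0.0010, edamame $0.0017, kale $0.0018, whole-barley bread $0.0026, chickpeas $0.0027.
Take 3 servings of milk: +1074.0 mg potassium for $1.05 (total $1.05, still need 656.0 mg).
Take 1 serving of edamame: +576.0 mg potassium for $1.00 (total $2.05, still need 80.0 mg).
Take 0.2025 servings of kale: +80.0 mg potassium for $0.14 (total $2.19, still need 0.0 mg).
Greedy by cheapest-per-mg is optimal for a single linear constraint, so the minimum cost is $2.19.

$2.19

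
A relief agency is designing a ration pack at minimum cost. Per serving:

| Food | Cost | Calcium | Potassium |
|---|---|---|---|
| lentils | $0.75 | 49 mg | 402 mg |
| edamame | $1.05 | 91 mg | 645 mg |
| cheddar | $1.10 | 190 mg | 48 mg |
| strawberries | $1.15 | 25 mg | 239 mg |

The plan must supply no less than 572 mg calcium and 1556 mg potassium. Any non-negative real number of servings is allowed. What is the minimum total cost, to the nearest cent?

lentils only: max(572/49, 1556/402) = 11.67 servings → $8.76.
edamame only: max(572/91, 1556/645) = 6.286 servings → $6.60.
cheddar only: max(572/190, 1556/48) = 32.42 servings → $35.66.
strawberries only: max(572/25, 1556/239) = 22.88 servings → $26.31.
lentils + edamame with both targets exact would need a negative amount; discard.
lentils + cheddar with both tight: 3.623 servings and 2.076 servings → $5.00.
lentils + strawberries: intersection lies outside the first quadrant.
edamame + cheddar with both tight: 2.269 servings and 1.924 servings → $4.50.
edamame + strawberries: intersection lies outside the first quadrant.
cheddar + strawberries with both tight: 2.212 servings and 6.066 servings → $9.41.
The minimum over all feasible corners is $4.50.

$4.50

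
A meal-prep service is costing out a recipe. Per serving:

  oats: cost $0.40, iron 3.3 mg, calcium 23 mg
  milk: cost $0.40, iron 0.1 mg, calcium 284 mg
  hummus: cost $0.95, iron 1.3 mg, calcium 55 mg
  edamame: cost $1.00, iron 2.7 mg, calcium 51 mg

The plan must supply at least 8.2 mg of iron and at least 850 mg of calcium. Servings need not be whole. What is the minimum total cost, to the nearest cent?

$2.08

Compare the cost at each extreme point of the feasible region.
oats only: max(8.2/3.3, 850/23) = 36.96 servings → $14.78.
milk only: max(8.2/0.1, 850/284) = 82 servings → $32.80.
hummus only: max(8.2/1.3, 850/55) = 15.45 servings → $14.68.
edamame only: max(8.2/2.7, 850/51) = 16.67 servings → $16.67.
oats + milk with both tight: 2.4 servings and 2.799 servings → $2.08.
oats + hummus: intersection lies outside the first quadrant.
oats + edamame: intersection lies outside the first quadrant.
milk + hummus with both tight: 1.798 servings and 6.169 servings → $6.58.
milk + edamame with both tight: 2.464 servings and 2.946 servings → $3.93.
hummus + edamame: the both-tight solution has a negative serving — not a feasible corner.
Cheapest feasible corner: $2.08.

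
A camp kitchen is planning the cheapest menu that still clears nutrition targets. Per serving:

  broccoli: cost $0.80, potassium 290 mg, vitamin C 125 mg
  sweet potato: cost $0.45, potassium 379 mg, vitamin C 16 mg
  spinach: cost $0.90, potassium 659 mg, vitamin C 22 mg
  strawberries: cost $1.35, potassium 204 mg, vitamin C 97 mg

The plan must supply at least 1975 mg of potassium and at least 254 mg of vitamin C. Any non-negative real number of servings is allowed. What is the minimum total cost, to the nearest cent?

A basic optimal solution has at most two foods positive. Try each food alone and each pair with both targets met exactly.
broccoli only: max(1975/290, 254/125) = 6.81 servings → $5.45.
sweet potato only: max(1975/379, 254/16) = 15.88 servings → $7.14.
spinach only: max(1975/659, 254/22) = 11.55 servings → $10.39.
strawberries only: max(1975/204, 254/97) = 9.681 servings → $13.07.
broccoli + sweet potato with both tight: 1.513 servings and 4.053 servings → $3.03.
broccoli + spinach with both tight: 1.631 servings and 2.279 servings → $3.36.
broccoli + strawberries: the both-tight solution has a negative serving — not a feasible corner.
sweet potato + spinach: intersection lies outside the first quadrant.
sweet potato + strawberries with both tight: 4.172 servings and 1.93 servings → $4.48.
spinach + strawberries with both tight: 2.351 servings and 2.085 servings → $4.93.
Cheapest feasible corner: $3.03.

$3.03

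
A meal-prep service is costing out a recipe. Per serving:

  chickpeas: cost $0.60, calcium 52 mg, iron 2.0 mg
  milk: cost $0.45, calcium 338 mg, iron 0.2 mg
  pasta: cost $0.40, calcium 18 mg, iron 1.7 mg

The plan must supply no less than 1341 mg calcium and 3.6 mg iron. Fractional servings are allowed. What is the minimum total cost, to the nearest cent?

$2.41

At the optimum either one food covers both requirements or two foods hit both targets exactly; no other combination can be cheaper.
chickpeas only: max(1341/52, 3.6/2.0) = 25.79 servings → $15.47.
milk only: max(1341/338, 3.6/0.2) = 18 servings → $8.10.
pasta only: max(1341/18, 3.6/1.7) = 74.5 servings → $29.80.
chickpeas + milk with both tight: 1.425 servings and 3.748 servings → $2.54.
chickpeas + pasta with both targets exact would need a negative amount; discard.
milk + pasta with both tight: 3.879 servings and 1.661 servings → $2.41.
Cheapest feasible corner: $2.41.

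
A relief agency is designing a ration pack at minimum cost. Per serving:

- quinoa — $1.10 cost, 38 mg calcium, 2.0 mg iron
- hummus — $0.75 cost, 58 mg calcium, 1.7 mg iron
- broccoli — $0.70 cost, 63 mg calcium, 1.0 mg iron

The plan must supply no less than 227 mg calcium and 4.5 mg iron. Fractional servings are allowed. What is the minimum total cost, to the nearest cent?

A basic optimal solution has at most two foods positive. Try each food alone and each pair with both targets met exactly.
quinoa only: max(227/38, 4.5/2.0) = 5.974 servings → $6.57.
hummus only: max(227/58, 4.5/1.7) = 3.914 servings → $2.94.
broccoli only: max(227/63, 4.5/1.0) = 4.5 servings → $3.15.
quinoa + hummus with both targets exact would need a negative amount; discard.
quinoa + broccoli with both tight: 0.642 servings and 3.216 servings → $2.96.
hummus + broccoli with both tight: 1.151 servings and 2.544 servings → $2.64.
So the least-cost plan costs $2.64.

$2.64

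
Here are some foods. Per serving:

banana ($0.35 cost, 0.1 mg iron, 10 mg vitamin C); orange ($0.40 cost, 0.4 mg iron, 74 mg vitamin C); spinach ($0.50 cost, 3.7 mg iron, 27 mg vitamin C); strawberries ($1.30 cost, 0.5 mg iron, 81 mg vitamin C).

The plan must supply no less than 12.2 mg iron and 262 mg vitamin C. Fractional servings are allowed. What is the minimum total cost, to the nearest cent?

$2.49

A basic optimal solution has at most two foods positive. Try each food alone and each pair with both targets met exactly.
banana only: max(12.2/0.1, 262/10) = 122 servings → $42.70.
orange only: max(12.2/0.4, 262/74) = 30.5 servings → $12.20.
spinach only: max(12.2/3.7, 262/27) = 9.704 servings → $4.85.
strawberries only: max(12.2/0.5, 262/81) = 24.4 servings → $31.72.
banana + orange: intersection lies outside the first quadrant.
banana + spinach with both tight: 18.66 servings and 2.793 servings → $7.93.
banana + strawberries: intersection lies outside the first quadrant.
orange + spinach with both tight: 2.433 servings and 3.034 servings → $2.49.
orange + strawberries: the both-tight solution has a negative serving — not a feasible corner.
spinach + strawberries with both tight: 2.995 servings and 2.236 servings → $4.40.
Cheapest feasible corner: $2.49.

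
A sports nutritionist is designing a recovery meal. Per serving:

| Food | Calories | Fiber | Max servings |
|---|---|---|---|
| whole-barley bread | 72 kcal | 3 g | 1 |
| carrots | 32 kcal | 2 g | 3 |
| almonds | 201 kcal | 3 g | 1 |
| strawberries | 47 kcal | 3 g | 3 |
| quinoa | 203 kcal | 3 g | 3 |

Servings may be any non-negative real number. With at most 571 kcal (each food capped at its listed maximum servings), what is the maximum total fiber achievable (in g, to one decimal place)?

Fiber per kcal: strawberries 0.06383, carrots 0.0625, whole-barley bread 0.04167, almonds 0.01493, quinoa 0.01478.
Take 3 servings of strawberries: uses 141 kcal, +9.0 g fiber (running total 9.0 g).
Take 3 servings of carrots: uses 96 kcal, +6.0 g fiber (running total 15.0 g).
Take 1 serving of whole-barley bread: uses 72 kcal, +3.0 g fiber (running total 18.0 g).
Take 1 serving of almonds: uses 201 kcal, +3.0 g fiber (running total 21.0 g).
Take 0.3005 servings of quinoa: uses 61 kcal, +0.9 g fiber (running total 21.9 g).
Filling greedily by fiber-per-kcal is optimal for one linear limit, giving 21.9 g.

21.9 g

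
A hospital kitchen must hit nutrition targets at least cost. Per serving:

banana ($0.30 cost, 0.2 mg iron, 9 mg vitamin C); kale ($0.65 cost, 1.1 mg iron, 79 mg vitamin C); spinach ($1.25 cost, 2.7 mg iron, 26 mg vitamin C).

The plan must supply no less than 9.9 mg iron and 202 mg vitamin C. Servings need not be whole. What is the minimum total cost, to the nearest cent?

$4.80

At the optimum either one food covers both requirements or two foods hit both targets exactly; no other combination can be cheaper.
banana only: max(9.9/0.2, 202/9) = 49.5 servings → $14.85.
kale only: max(9.9/1.1, 202/79) = 9 servings → $5.85.
spinach only: max(9.9/2.7, 202/26) = 7.769 servings → $9.71.
banana + kale with both targets exact would need a negative amount; discard.
banana + spinach with both tight: 15.08 servings and 2.55 servings → $7.71.
kale + spinach with both tight: 1.559 servings and 3.031 servings → $4.80.
The minimum over all feasible corners is $4.80.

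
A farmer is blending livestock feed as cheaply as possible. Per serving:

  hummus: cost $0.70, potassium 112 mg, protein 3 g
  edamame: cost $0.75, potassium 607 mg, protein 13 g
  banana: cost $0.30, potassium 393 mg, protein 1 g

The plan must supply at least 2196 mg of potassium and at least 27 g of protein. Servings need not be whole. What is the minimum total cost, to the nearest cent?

$2.21

For a min-cost LP with two ≥-constraints, a basic feasible solution has at most two positive variables.
hummus only: max(2196/112, 27/3) = 19.61 servings → $13.72.
edamame only: max(2196/607, 27/13) = 3.618 servings → $2.71.
banana only: max(2196/393, 27/1) = 27 servings → $8.10.
hummus + edamame with both targets exact would need a negative amount; discard.
hummus + banana with both tight: 7.887 servings and 3.34 servings → $6.52.
edamame + banana with both tight: 1.869 servings and 2.701 servings → $2.21.
Cheapest feasible corner: $2.21.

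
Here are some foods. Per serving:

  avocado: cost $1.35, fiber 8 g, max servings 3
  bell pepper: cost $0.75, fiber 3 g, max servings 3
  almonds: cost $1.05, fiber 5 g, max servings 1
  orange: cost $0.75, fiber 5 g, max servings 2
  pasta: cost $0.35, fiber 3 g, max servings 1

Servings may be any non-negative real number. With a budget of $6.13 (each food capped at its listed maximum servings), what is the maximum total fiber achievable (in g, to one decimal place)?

Fiber per dollar: pasta 8.571, orange 6.667, avocado 5.926, almonds 4.762, bell pepper 4.
Take 1 serving of pasta: spends $0.35, +3.0 g fiber (running total 3.0 g).
Take 2 servings of orange: spends $1.50, +10.0 g fiber (running total 13.0 g).
Take 3 servings of avocado: spends $4.05, +24.0 g fiber (running total 37.0 g).
Take 0.219 servings of almonds: spends $0.23, +1.1 g fiber (running total 38.1 g).
Filling greedily by fiber-per-dollar is optimal for one linear limit, giving 38.1 g.

38.1 g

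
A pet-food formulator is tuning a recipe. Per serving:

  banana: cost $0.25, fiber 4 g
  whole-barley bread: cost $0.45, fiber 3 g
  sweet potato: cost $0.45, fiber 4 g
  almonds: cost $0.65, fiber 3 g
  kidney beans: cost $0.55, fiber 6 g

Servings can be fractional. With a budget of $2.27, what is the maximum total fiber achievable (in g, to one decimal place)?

Fiber per dollar: banana 16, kidney beans 10.91, sweet potato 8.889, whole-barley bread 6.667, almonds 4.615.
With no serving limits, spend the whole cost allowance on banana: $2.27 / $0.25 × 4 g = 36.3 g.

36.3 g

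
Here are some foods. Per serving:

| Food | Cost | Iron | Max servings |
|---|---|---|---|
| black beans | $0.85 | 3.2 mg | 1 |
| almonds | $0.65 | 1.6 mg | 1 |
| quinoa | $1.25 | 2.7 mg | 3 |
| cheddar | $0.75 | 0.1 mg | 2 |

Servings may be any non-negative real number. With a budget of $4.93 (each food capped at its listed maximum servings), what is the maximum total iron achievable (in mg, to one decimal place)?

Iron per dollar: black beans 3.765, almonds 2.462, quinoa 2.16, cheddar 0.1333.
Take 1 serving of black beans: spends $0.85, +3.2 mg iron (running total 3.2 mg).
Take 1 serving of almonds: spends $0.65, +1.6 mg iron (running total 4.8 mg).
Take 2.744 servings of quinoa: spends $3.43, +7.4 mg iron (running total 12.2 mg).
Filling greedily by iron-per-dollar is optimal for one linear limit, giving 12.2 mg.

12.2 mg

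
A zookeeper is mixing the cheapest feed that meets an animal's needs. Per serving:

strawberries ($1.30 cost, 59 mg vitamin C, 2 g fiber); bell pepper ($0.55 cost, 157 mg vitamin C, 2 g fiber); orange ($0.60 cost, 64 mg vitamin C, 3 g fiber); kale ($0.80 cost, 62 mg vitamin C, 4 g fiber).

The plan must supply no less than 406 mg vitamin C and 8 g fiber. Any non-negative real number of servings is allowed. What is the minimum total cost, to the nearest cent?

$1.91

With two linear requirements the optimum uses one or two foods; enumerate the corners.
strawberries only: max(406/59, 8/2) = 6.881 servings → $8.95.
bell pepper only: max(406/157, 8/2) = 4 servings → $2.20.
orange only: max(406/64, 8/3) = 6.344 servings → $3.81.
kale only: max(406/62, 8/4) = 6.548 servings → $5.24.
strawberries + bell pepper with both tight: 2.265 servings and 1.735 servings → $3.90.
strawberries + orange: intersection lies outside the first quadrant.
strawberries + kale: the both-tight solution has a negative serving — not a feasible corner.
bell pepper + orange with both tight: 2.058 servings and 1.294 servings → $1.91.
bell pepper + kale with both tight: 2.238 servings and 0.881 servings → $1.94.
orange + kale with both targets exact would need a negative amount; discard.
So the least-cost plan costs $1.91.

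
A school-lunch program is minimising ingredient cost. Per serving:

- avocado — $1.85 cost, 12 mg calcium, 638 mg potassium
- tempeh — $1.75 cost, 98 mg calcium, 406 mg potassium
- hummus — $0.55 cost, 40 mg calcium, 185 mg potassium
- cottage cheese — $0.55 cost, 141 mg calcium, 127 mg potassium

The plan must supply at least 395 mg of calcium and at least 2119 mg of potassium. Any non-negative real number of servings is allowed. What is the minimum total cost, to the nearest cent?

$6.28

Minimising a linear cost over {calcium ≥ 395, potassium ≥ 2119, servings ≥ 0} — the optimum is at a vertex, using one or two foods.
avocado only: max(395/12, 2119/638) = 32.92 servings → $60.90.
tempeh only: max(395/98, 2119/406) = 5.219 servings → $9.13.
hummus only: max(395/40, 2119/185) = 11.45 servings → $6.30.
cottage cheese only: max(395/141, 2119/127) = 16.69 servings → $9.18.
avocado + tempeh with both tight: 0.8203 servings and 3.93 servings → $8.40.
avocado + hummus with both tight: 0.5015 servings and 9.725 servings → $6.28.
avocado + cottage cheese with both tight: 2.811 servings and 2.562 servings → $6.61.
tempeh + hummus with both targets exact would need a negative amount; discard.
tempeh + cottage cheese with both targets exact would need a negative amount; discard.
hummus + cottage cheese: the both-tight solution has a negative serving — not a feasible corner.
Cheapest feasible corner: $6.28.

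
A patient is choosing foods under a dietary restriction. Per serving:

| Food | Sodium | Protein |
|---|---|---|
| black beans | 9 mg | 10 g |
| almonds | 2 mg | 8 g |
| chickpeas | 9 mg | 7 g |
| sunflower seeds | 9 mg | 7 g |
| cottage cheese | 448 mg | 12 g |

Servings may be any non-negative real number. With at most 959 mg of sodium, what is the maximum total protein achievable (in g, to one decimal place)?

Protein per mg sodium: almonds 4, black beans 1.111, chickpeas 0.7778, sunflower seeds 0.7778, cottage cheese 0.02679.
With no serving limits, spend the whole sodium allowance on almonds: 959 mg / 2 mg × 8 g = 3836.0 g.

3836.0 g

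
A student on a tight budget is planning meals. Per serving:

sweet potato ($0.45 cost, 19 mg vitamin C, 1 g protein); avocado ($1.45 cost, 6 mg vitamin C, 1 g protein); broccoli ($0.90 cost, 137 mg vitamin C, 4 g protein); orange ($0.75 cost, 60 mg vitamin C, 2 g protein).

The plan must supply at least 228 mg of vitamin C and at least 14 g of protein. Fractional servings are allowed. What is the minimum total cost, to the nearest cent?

Minimising a linear cost over {vitamin C ≥ 228, protein ≥ 14, servings ≥ 0} — the optimum is at a vertex, using one or two foods.
sweet potato only: max(228/19, 14/1) = 14 servings → $6.30.
avocado only: max(228/6, 14/1) = 38 servings → $55.10.
broccoli only: max(228/137, 14/4) = 3.5 servings → $3.15.
orange only: max(228/60, 14/2) = 7 servings → $5.25.
sweet potato + avocado with both tight: 11.08 servings and 2.923 servings → $9.22.
sweet potato + broccoli: the both-tight solution has a negative serving — not a feasible corner.
sweet potato + orange: intersection lies outside the first quadrant.
avocado + broccoli with both tight: 8.903 servings and 1.274 servings → $14.06.
avocado + orange with both tight: 8 servings and 3 servings → $13.85.
broccoli + orange: intersection lies outside the first quadrant.
So the least-cost plan costs $3.15.

$3.15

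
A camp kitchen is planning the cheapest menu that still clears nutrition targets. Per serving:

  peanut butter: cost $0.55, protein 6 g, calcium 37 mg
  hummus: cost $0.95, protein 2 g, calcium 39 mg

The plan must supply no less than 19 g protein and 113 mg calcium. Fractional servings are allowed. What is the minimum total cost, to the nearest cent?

$1.74

An LP optimum is at a vertex; with two nutrient constraints at most two foods are used. Check each candidate.
peanut butter only: max(19/6, 113/37) = 3.167 servings → $1.74.
hummus only: max(19/2, 113/39) = 9.5 servings → $9.03.
peanut butter + hummus: the both-tight solution has a negative serving — not a feasible corner.
The minimum over all feasible corners is $1.74.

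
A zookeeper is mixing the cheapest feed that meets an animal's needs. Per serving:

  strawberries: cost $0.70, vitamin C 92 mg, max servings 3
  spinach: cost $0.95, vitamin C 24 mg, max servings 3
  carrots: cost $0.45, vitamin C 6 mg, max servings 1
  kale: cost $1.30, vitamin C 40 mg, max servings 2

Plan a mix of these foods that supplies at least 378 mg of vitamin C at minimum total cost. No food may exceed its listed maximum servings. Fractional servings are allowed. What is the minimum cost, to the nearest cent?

$5.57

Cost per mg of vitamin C: strawberries $0.0076, kale $0.0325, spinach $0.0396, carrots $0.0750.
Take 3 servings of strawberries: +276.0 mg vitamin C for $2.10 (total $2.10, still need 102.0 mg).
Take 2 servings of kale: +80.0 mg vitamin C for $2.60 (total $4.70, still need 22.0 mg).
Take 0.9167 servings of spinach: +22.0 mg vitamin C for $0.87 (total $5.57, still need 0.0 mg).
Filling from the cheapest source first is optimal under one linear minimum: $5.57.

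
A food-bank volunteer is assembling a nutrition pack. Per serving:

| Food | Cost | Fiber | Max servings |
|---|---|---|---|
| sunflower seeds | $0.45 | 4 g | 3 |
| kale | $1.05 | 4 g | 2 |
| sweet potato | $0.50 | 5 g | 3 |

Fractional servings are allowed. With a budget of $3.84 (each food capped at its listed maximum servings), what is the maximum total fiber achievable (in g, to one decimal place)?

30.8 g

Fiber per dollar: sweet potato 10, sunflower seeds 8.889, kale 3.81.
Take 3 servings of sweet potato: spends $1.50, +15.0 g fiber (running total 15.0 g).
Take 3 servings of sunflower seeds: spends $1.35, +12.0 g fiber (running total 27.0 g).
Take 0.9429 servings of kale: spends $0.99, +3.8 g fiber (running total 30.8 g).
Greedy by best ratio exhausts the cost allowance optimally: 30.8 g.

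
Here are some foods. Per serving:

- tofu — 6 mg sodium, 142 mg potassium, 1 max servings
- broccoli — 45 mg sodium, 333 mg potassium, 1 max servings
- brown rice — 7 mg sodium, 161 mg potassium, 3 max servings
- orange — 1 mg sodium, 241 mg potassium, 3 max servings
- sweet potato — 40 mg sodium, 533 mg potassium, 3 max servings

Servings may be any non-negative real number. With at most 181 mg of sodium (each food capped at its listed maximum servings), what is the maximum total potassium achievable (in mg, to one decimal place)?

3176.4 mg

Potassium per mg sodium: orange 241, tofu 23.67, brown rice 23, sweet potato 13.32, broccoli 7.4.
Take 3 servings of orange: uses 3 mg sodium, +723.0 mg potassium (running total 723.0 mg).
Take 1 serving of tofu: uses 6 mg sodium, +142.0 mg potassium (running total 865.0 mg).
Take 3 servings of brown rice: uses 21 mg sodium, +483.0 mg potassium (running total 1348.0 mg).
Take 3 servings of sweet potato: uses 120 mg sodium, +1599.0 mg potassium (running total 2947.0 mg).
Take 0.6889 servings of broccoli: uses 31 mg sodium, +229.4 mg potassium (running total 3176.4 mg).
Greedy by best ratio exhausts the sodium allowance optimally: 3176.4 mg.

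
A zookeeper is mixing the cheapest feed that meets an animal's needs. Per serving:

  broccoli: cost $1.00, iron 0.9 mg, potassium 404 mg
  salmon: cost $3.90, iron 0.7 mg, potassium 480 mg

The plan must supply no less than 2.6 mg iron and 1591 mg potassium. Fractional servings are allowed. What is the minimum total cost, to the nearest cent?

$3.94

broccoli only: max(2.6/0.9, 1591/404) = 3.938 servings → $3.94.
salmon only: max(2.6/0.7, 1591/480) = 3.714 servings → $14.49.
broccoli + salmon with both tight: 0.9001 servings and 2.557 servings → $10.87.
So the least-cost plan costs $3.94.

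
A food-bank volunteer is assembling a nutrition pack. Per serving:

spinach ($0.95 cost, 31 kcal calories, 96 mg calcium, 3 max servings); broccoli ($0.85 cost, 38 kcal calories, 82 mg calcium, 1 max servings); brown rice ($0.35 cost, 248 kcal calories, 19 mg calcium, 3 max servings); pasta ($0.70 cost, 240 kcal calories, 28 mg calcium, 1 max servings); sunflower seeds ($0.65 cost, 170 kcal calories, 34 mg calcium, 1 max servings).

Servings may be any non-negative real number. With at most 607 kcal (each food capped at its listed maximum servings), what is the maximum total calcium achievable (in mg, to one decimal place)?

Calcium per kcal: spinach 3.097, broccoli 2.158, sunflower seeds 0.2, pasta 0.1167, brown rice 0.07661.
Take 3 servings of spinach: uses 93 kcal, +288.0 mg calcium (running total 288.0 mg).
Take 1 serving of broccoli: uses 38 kcal, +82.0 mg calcium (running total 370.0 mg).
Take 1 serving of sunflower seeds: uses 170 kcal, +34.0 mg calcium (running total 404.0 mg).
Take 1 serving of pasta: uses 240 kcal, +28.0 mg calcium (running total 432.0 mg).
Take 0.2661 servings of brown rice: uses 66 kcal, +5.1 mg calcium (running total 437.1 mg).
Filling greedily by calcium-per-kcal is optimal for one linear limit, giving 437.1 mg.

437.1 mg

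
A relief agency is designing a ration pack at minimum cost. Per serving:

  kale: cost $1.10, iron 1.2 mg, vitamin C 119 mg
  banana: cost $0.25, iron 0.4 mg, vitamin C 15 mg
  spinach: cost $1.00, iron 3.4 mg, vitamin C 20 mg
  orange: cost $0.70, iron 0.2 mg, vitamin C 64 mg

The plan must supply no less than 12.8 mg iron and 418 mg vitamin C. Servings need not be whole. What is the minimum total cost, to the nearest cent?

Two binding constraints pin down two serving amounts, so the optimal mix uses at most two foods. The candidates are each food alone (scaled to the tighter of iron/vitamin C) and each pair with both constraints tight.
kale only: max(12.8/1.2, 418/119) = 10.67 servings → $11.73.
banana only: max(12.8/0.4, 418/15) = 32 servings → $8.00.
spinach only: max(12.8/3.4, 418/20) = 20.9 servings → $20.90.
orange only: max(12.8/0.2, 418/64) = 64 servings → $44.80.
kale + banana: intersection lies outside the first quadrant.
kale + spinach with both tight: 3.061 servings and 2.684 servings → $6.05.
kale + orange with both targets exact would need a negative amount; discard.
banana + spinach with both tight: 27.1 servings and 0.5767 servings → $7.35.
banana + orange: the both-tight solution has a negative serving — not a feasible corner.
spinach + orange with both tight: 3.444 servings and 5.455 servings → $7.26.
The minimum over all feasible corners is $6.05.

$6.05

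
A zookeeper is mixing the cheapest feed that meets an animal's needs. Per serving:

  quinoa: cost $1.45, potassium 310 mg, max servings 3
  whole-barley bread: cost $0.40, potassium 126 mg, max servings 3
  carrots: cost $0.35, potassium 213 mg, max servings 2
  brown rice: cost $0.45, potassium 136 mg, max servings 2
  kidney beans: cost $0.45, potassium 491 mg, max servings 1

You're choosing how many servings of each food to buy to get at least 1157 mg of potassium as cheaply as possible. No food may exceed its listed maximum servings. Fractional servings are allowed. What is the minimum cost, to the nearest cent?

$1.91

Cost per mg of potassium: kidney beans $0.0009, carrots $0.0016, whole-barley bread $0.0032, brown rice $0.0033, quinoa $0.0047.
Take 1 serving of kidney beans: +491.0 mg potassium for $0.45 (total $0.45, still need 666.0 mg).
Take 2 servings of carrots: +426.0 mg potassium for $0.70 (total $1.15, still need 240.0 mg).
Take 1.905 servings of whole-barley bread: +240.0 mg potassium for $0.76 (total $1.91, still need 0.0 mg).
Greedy by cheapest-per-mg is optimal for a single linear constraint, so the minimum cost is $1.91.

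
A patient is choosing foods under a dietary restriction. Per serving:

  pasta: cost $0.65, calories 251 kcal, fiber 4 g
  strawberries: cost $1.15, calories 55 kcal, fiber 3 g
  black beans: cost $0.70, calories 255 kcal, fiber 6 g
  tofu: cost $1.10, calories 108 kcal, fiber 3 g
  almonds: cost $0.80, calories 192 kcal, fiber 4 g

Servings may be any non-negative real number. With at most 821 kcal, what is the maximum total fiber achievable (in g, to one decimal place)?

Fiber per kcal: strawberries 0.05455, tofu 0.02778, black beans 0.02353, almonds 0.02083, pasta 0.01594.
With no serving limits, spend the whole calories allowance on strawberries: 821 kcal / 55 kcal × 3 g = 44.8 g.

44.8 g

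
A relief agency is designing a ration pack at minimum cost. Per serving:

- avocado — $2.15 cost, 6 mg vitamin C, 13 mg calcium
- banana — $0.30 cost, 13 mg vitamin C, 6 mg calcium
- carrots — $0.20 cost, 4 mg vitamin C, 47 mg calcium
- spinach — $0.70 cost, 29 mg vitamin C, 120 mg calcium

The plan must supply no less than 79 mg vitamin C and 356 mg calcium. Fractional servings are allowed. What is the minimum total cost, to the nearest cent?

$2.01

A basic optimal solution has at most two foods positive. Try each food alone and each pair with both targets met exactly.
avocado only: max(79/6, 356/13) = 27.38 servings → $58.88.
banana only: max(79/13, 356/6) = 59.33 servings → $17.80.
carrots only: max(79/4, 356/47) = 19.75 servings → $3.95.
spinach only: max(79/29, 356/120) = 2.967 servings → $2.08.
avocado + banana: the both-tight solution has a negative serving — not a feasible corner.
avocado + carrots with both tight: 9.952 servings and 4.822 servings → $22.36.
avocado + spinach: the both-tight solution has a negative serving — not a feasible corner.
banana + carrots with both tight: 3.899 servings and 7.077 servings → $2.59.
banana + spinach: the both-tight solution has a negative serving — not a feasible corner.
carrots + spinach with both tight: 0.9558 servings and 2.592 servings → $2.01.
Cheapest feasible corner: $2.01.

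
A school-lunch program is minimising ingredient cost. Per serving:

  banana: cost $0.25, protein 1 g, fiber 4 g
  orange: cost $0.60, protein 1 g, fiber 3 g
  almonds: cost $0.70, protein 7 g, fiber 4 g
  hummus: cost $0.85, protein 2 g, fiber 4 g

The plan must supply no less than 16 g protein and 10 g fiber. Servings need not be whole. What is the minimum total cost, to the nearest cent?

The cheapest plan sits at a corner of the feasible region — with two constraints it uses at most two foods.
banana only: max(16/1, 10/4) = 16 servings → $4.00.
orange only: max(16/1, 10/3) = 16 servings → $9.60.
almonds only: max(16/7, 10/4) = 2.5 servings → $1.75.
hummus only: max(16/2, 10/4) = 8 servings → $6.80.
banana + orange: intersection lies outside the first quadrant.
banana + almonds with both tight: 0.25 servings and 2.25 servings → $1.64.
banana + hummus with both targets exact would need a negative amount; discard.
orange + almonds with both tight: 0.3529 servings and 2.235 servings → $1.78.
orange + hummus with both targets exact would need a negative amount; discard.
almonds + hummus with both tight: 2.2 servings and 0.3 servings → $1.79.
Cheapest feasible corner: $1.64.

$1.64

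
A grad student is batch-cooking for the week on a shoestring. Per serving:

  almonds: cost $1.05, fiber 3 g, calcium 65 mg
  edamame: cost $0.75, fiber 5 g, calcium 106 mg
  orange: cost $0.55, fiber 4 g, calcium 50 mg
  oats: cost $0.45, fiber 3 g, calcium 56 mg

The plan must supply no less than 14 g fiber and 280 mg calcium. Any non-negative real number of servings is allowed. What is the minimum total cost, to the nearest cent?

$2.08

almonds only: max(14/3, 280/65) = 4.667 servings → $4.90.
edamame only: max(14/5, 280/106) = 2.8 servings → $2.10.
orange only: max(14/4, 280/50) = 5.6 servings → $3.08.
oats only: max(14/3, 280/56) = 5 servings → $2.25.
almonds + edamame: intersection lies outside the first quadrant.
almonds + orange with both tight: 3.818 servings and 0.6364 servings → $4.36.
almonds + oats with both tight: 2.074 servings and 2.593 servings → $3.34.
edamame + orange with both tight: 2.414 servings and 0.4828 servings → $2.08.
edamame + oats with both tight: 1.474 servings and 2.211 servings → $2.10.
orange + oats: intersection lies outside the first quadrant.
The minimum over all feasible corners is $2.08.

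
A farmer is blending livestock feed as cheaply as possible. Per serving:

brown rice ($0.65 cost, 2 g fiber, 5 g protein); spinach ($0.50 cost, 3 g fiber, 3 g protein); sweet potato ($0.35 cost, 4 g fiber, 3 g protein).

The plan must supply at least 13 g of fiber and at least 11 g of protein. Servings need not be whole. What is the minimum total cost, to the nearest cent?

$1.28

brown rice only: max(13/2, 11/5) = 6.5 servings → $4.22.
spinach only: max(13/3, 11/3) = 4.333 servings → $2.17.
sweet potato only: max(13/4, 11/3) = 3.667 servings → $1.28.
brown rice + spinach: the both-tight solution has a negative serving — not a feasible corner.
brown rice + sweet potato with both tight: 0.3571 servings and 3.071 servings → $1.31.
spinach + sweet potato with both tight: 1.667 servings and 2 servings → $1.53.
The minimum over all feasible corners is $1.28.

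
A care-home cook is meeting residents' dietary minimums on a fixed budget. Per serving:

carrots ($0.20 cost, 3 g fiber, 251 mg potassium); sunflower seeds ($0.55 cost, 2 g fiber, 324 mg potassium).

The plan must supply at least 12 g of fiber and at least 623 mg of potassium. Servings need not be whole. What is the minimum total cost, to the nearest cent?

carrots only: max(12/3, 623/251) = 4 servings → $0.80.
sunflower seeds only: max(12/2, 623/324) = 6 servings → $3.30.
carrots + sunflower seeds: intersection lies outside the first quadrant.
So the least-cost plan costs $0.80.

$0.80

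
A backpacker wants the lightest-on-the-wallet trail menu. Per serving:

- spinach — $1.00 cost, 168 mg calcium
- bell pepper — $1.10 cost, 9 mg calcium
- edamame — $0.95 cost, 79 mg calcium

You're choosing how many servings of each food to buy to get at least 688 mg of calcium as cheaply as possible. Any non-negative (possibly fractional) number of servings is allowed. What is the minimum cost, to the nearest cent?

Cost per mg of calcium: spinach $0.0060, edamame $0.0120, bell pepper $0.1222.
With no serving limits, use only spinach: 688 mg / 168 mg = 4.095 servings × $1.00 = $4.10.

$4.10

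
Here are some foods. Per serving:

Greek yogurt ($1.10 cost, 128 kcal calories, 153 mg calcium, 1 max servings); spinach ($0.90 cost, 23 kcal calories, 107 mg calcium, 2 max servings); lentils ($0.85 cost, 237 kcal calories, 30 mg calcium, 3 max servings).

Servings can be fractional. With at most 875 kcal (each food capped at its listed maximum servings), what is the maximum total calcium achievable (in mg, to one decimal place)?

Calcium per kcal: spinach 4.652, Greek yogurt 1.195, lentils 0.1266.
Take 2 servings of spinach: uses 46 kcal, +214.0 mg calcium (running total 214.0 mg).
Take 1 serving of Greek yogurt: uses 128 kcal, +153.0 mg calcium (running total 367.0 mg).
Take 2.958 servings of lentils: uses 701 kcal, +88.7 mg calcium (running total 455.7 mg).
Greedy by best ratio exhausts the calories allowance optimally: 455.7 mg.

455.7 mg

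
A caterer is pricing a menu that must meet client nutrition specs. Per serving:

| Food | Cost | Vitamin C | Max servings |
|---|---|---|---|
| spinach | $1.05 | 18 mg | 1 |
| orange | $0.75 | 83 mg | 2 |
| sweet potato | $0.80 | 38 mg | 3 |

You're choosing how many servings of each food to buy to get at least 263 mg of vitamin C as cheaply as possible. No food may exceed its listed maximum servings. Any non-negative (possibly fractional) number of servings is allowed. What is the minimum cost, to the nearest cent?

Cost per mg of vitamin C: orange $0.0090, sweet potato $0.0211, spinach $0.0583.
Take 2 servings of orange: +166.0 mg vitamin C for $1.50 (total $1.50, still need 97.0 mg).
Take 2.553 servings of sweet potato: +97.0 mg vitamin C for $2.04 (total $3.54, still need 0.0 mg).
Filling from the cheapest source first is optimal under one linear minimum: $3.54.

$3.54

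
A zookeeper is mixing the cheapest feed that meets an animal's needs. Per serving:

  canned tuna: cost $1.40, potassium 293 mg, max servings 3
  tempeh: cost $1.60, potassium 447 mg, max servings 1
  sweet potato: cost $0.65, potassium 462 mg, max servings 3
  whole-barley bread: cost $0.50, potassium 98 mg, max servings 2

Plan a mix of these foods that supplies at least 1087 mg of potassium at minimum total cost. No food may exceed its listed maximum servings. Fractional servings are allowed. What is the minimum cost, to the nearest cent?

Cost per mg of potassium: sweet potato $0.0014, tempeh $0.0036, canned tuna $0.0048, whole-barley bread $0.0051.
Take 2.353 servings of sweet potato: +1087.0 mg potassium for $1.53 (total $1.53, still need 0.0 mg).
Filling from the cheapest source first is optimal under one linear minimum: $1.53.

$1.53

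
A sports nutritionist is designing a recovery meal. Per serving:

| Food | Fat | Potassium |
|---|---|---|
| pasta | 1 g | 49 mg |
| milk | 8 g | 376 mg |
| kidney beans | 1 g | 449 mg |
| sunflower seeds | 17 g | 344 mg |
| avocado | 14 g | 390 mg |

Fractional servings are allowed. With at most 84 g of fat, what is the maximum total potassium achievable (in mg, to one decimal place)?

Potassium per g fat: kidney beans 449, pasta 49, milk 47, avocado 27.86, sunflower seeds 20.24.
With no serving limits, spend the whole fat allowance on kidney beans: 84 g / 1 g × 449 mg = 37716.0 mg.

37716.0 mg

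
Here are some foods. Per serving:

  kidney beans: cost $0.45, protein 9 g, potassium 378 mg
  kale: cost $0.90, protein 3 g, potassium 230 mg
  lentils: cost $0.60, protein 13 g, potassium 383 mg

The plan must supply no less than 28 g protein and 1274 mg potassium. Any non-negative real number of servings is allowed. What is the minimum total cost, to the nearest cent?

A basic optimal solution has at most two foods positive. Try each food alone and each pair with both targets met exactly.
kidney beans only: max(28/9, 1274/378) = 3.37 servings → $1.52.
kale only: max(28/3, 1274/230) = 9.333 servings → $8.40.
lentils only: max(28/13, 1274/383) = 3.326 servings → $2.00.
kidney beans + kale with both tight: 2.797 servings and 0.9423 servings → $2.11.
kidney beans + lentils with both targets exact would need a negative amount; discard.
kale + lentils with both tight: 3.171 servings and 1.422 servings → $3.71.
Cheapest feasible corner: $1.52.

$1.52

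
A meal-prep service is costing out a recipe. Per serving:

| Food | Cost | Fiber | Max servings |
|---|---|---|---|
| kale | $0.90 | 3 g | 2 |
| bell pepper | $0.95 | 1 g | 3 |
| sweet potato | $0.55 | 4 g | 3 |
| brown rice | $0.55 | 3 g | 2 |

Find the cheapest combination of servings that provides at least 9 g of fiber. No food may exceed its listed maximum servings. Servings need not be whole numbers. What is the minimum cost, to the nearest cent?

$1.24

Cost per g of fiber: sweet potato $0.1375, brown rice $0.1833, kale $0.3000, bell pepper $0.9500.
Take 2.25 servings of sweet potato: +9.0 g fiber for $1.24 (total $1.24, still need 0.0 g).
Filling from the cheapest source first is optimal under one linear minimum: $1.24.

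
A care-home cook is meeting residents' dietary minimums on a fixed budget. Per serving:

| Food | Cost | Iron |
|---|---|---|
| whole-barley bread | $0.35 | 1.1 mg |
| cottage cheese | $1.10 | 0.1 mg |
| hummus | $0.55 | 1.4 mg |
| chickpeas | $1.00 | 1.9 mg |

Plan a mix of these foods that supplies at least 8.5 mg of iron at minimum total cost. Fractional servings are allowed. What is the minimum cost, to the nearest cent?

Cost per mg of iron: whole-barley bread $0.3182, hummus $0.3929, chickpeas $0.5263, cottage cheese $11.0000.
With no serving limits, use only whole-barley bread: 8.5 mg / 1.1 mg = 7.727 servings × $0.35 = $2.70.

$2.70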